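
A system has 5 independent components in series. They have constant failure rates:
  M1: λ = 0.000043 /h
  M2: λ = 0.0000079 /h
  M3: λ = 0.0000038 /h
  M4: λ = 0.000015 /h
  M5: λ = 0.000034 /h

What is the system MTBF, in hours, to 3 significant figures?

Series of exponential components: λ_sys = Σ λ_i
λ_sys = 0.000043 + 0.0000079 + 0.0000038 + 0.000015 + 0.000034 = 1.0370e-04 /h
MTBF = 1 / λ_sys = 9640 h

9640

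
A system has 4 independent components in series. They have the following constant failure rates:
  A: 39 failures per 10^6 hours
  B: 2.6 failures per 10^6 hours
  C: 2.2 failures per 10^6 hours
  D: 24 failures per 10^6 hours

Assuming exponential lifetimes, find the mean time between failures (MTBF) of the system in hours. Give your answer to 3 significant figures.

14700

Series of exponential components: λ_sys = Σ λ_i
λ_sys = 0.000039 + 0.0000026 + 0.0000022 + 0.000024 = 6.7800e-05 /h
MTBF = 1 / λ_sys = 14700 h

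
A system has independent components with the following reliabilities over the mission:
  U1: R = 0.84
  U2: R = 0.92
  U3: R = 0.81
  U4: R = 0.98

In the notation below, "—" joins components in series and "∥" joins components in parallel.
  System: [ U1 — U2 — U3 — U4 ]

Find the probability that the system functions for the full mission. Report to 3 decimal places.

0.613

Series (U1, U2, U3, and U4): 0.84000 × 0.92000 × 0.81000 × 0.98000 = 0.613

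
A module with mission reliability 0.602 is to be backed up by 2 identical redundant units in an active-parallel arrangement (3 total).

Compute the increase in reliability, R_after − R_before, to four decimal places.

0.3350

R_before = 0.602
R_after = 1 − (1 − 0.602)^3 = 0.9370
ΔR = 0.9370 − 0.602 = 0.3350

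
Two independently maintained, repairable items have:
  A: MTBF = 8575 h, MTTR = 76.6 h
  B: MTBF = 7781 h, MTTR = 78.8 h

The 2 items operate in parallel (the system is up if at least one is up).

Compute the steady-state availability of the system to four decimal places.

A(A) = MTBF/(MTBF+MTTR) = 8575/(8575+76.6) = 0.991146
A(B) = MTBF/(MTBF+MTTR) = 7781/(7781+78.8) = 0.989974
Parallel availability: 1 − (1 − 0.991146)(1 − 0.989974) = 0.9999

0.9999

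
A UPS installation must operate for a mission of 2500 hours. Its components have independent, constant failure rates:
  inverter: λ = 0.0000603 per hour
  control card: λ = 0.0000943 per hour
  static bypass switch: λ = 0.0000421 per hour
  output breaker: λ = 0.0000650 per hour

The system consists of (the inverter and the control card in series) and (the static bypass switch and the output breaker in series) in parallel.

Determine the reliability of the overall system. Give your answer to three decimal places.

R(inverter) = exp(−0.0000603 × 2500) = 0.86006
R(control card) = exp(−0.0000943 × 2500) = 0.78998
R(static bypass switch) = exp(−0.0000421 × 2500) = 0.90010
R(output breaker) = exp(−0.0000650 × 2500) = 0.85002
Series (inverter and control card): 0.86006 × 0.78998 = 0.67943
Series (static bypass switch and output breaker): 0.90010 × 0.85002 = 0.76510
Parallel ([0.67943] and [0.76510]): 1 − (1 − 0.67943)(1 − 0.76510) = 0.925

0.925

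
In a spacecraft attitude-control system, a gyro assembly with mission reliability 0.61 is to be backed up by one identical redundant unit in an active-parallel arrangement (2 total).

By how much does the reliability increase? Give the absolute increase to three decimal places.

0.238

R_before = 0.61
R_after = 1 − (1 − 0.61)^2 = 0.848
ΔR = 0.848 − 0.61 = 0.238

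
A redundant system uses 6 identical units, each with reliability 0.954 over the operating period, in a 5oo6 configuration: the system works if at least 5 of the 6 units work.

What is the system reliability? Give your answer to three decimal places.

R = Σ_{i=5}^{6} C(6,i) p^i (1−p)^{6−i} with p = 0.954
C(6,5)·0.954^5·0.046^1 = 0.21810
C(6,6)·0.954^6·0.046^0 = 0.75386
Sum = 0.972

0.972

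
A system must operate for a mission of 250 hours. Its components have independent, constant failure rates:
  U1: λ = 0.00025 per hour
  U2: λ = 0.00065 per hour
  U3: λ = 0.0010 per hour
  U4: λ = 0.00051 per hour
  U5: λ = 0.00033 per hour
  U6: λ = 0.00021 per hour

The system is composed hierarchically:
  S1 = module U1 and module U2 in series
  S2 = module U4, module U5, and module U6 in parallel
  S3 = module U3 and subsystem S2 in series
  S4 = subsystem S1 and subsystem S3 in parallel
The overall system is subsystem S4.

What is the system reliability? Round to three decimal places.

R(U1) = exp(−0.00025 × 250) = 0.93941
R(U2) = exp(−0.00065 × 250) = 0.85002
R(U3) = exp(−0.0010 × 250) = 0.77880
R(U4) = exp(−0.00051 × 250) = 0.88029
R(U5) = exp(−0.00033 × 250) = 0.92081
R(U6) = exp(−0.00021 × 250) = 0.94885
Series (U1 and U2): 0.93941 × 0.85002 = 0.79852
Parallel (U4, U5, and U6): 1 − (1 − 0.88029)(1 − 0.92081)(1 − 0.94885) = 0.99952
Series (U3 and [0.99952]): 0.77880 × 0.99952 = 0.77843
Parallel ([0.79852] and [0.77843]): 1 − (1 − 0.79852)(1 − 0.77843) = 0.955

0.955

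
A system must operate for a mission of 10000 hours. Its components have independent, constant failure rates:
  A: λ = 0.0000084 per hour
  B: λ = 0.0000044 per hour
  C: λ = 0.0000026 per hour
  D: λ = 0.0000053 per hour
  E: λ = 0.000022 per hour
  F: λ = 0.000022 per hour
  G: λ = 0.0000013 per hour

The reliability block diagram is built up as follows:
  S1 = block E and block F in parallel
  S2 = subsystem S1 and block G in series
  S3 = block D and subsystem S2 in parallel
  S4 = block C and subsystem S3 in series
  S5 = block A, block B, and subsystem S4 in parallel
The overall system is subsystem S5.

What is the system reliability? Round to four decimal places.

R(A) = exp(−0.0000084 × 10000) = 0.919431
R(B) = exp(−0.0000044 × 10000) = 0.956954
R(C) = exp(−0.0000026 × 10000) = 0.974335
R(D) = exp(−0.0000053 × 10000) = 0.948380
R(E) = exp(−0.000022 × 10000) = 0.802519
R(F) = exp(−0.000022 × 10000) = 0.802519
R(G) = exp(−0.0000013 × 10000) = 0.987084
Parallel (E and F): 1 − (1 − 0.802519)(1 − 0.802519) = 0.961001
Series ([0.961001] and G): 0.961001 × 0.987084 = 0.948589
Parallel (D and [0.948589]): 1 − (1 − 0.948380)(1 − 0.948589) = 0.997346
Series (C and [0.997346]): 0.974335 × 0.997346 = 0.971749
Parallel (A, B, and [0.971749]): 1 − (1 − 0.919431)(1 − 0.956954)(1 − 0.971749) = 0.9999

0.9999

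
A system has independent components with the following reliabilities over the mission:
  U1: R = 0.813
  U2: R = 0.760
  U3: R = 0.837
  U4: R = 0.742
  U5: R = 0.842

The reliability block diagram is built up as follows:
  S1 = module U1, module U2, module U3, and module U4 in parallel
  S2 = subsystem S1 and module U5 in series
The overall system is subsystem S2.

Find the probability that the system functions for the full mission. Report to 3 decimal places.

Parallel (U1, U2, U3, and U4): 1 − (1 − 0.81300)(1 − 0.76000)(1 − 0.83700)(1 − 0.74200) = 0.99811
Series ([0.99811] and U5): 0.99811 × 0.84200 = 0.840

0.840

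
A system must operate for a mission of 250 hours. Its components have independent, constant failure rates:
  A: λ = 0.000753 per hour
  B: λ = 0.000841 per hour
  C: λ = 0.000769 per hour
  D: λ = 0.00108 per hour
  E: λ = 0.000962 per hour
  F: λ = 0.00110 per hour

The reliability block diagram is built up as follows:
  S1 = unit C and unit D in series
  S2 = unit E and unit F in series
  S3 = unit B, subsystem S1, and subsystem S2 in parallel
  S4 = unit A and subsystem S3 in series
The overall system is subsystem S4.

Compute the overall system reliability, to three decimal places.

R(A) = exp(−0.000753 × 250) = 0.82841
R(B) = exp(−0.000841 × 250) = 0.81038
R(C) = exp(−0.000769 × 250) = 0.82510
R(D) = exp(−0.00108 × 250) = 0.76338
R(E) = exp(−0.000962 × 250) = 0.78623
R(F) = exp(−0.00110 × 250) = 0.75957
Series (C and D): 0.82510 × 0.76338 = 0.62986
Series (E and F): 0.78623 × 0.75957 = 0.59720
Parallel (B, [0.62986], and [0.59720]): 1 − (1 − 0.81038)(1 − 0.62986)(1 − 0.59720) = 0.97173
Series (A and [0.97173]): 0.82841 × 0.97173 = 0.805

0.805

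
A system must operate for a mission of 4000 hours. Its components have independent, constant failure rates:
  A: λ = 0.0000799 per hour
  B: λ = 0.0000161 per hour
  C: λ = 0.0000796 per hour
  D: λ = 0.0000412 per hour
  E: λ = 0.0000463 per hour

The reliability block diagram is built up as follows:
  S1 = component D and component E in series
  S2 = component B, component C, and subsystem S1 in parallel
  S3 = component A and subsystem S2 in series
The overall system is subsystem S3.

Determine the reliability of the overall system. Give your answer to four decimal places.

R(A) = exp(−0.0000799 × 4000) = 0.726440
R(B) = exp(−0.0000161 × 4000) = 0.937630
R(C) = exp(−0.0000796 × 4000) = 0.727312
R(D) = exp(−0.0000412 × 4000) = 0.848063
R(E) = exp(−0.0000463 × 4000) = 0.830938
Series (D and E): 0.848063 × 0.830938 = 0.704688
Parallel (B, C, and [0.704688]): 1 − (1 − 0.937630)(1 − 0.727312)(1 − 0.704688) = 0.994977
Series (A and [0.994977]): 0.726440 × 0.994977 = 0.7228

0.7228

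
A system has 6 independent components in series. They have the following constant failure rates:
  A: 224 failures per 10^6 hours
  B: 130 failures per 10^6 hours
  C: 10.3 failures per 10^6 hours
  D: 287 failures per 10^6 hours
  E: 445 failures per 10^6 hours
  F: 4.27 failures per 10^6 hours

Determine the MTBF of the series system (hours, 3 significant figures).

Series of exponential components: λ_sys = Σ λ_i
λ_sys = 0.000224 + 0.000130 + 0.0000103 + 0.000287 + 0.000445 + 0.00000427 = 1.1006e-03 /h
MTBF = 1 / λ_sys = 909 h

909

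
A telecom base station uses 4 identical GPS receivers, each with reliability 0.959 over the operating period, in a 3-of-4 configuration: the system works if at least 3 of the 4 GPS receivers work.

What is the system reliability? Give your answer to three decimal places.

R = Σ_{i=3}^{4} C(4,i) p^i (1−p)^{4−i} with p = 0.959
C(4,3)·0.959^3·0.041^1 = 0.14464
C(4,4)·0.959^4·0.041^0 = 0.84581
Sum = 0.990

0.990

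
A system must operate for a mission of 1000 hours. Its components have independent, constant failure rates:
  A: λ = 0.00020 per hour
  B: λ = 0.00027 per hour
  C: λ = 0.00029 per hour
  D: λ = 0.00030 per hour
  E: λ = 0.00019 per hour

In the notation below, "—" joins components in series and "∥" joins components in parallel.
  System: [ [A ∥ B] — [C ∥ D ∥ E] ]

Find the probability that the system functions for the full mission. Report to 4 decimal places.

0.9463

R(A) = exp(−0.00020 × 1000) = 0.818731
R(B) = exp(−0.00027 × 1000) = 0.763379
R(C) = exp(−0.00029 × 1000) = 0.748264
R(D) = exp(−0.00030 × 1000) = 0.740818
R(E) = exp(−0.00019 × 1000) = 0.826959
Parallel (A and B): 1 − (1 − 0.818731)(1 − 0.763379) = 0.957108
Parallel (C, D, and E): 1 − (1 − 0.748264)(1 − 0.740818)(1 − 0.826959) = 0.988710
Series ([0.957108] and [0.988710]): 0.957108 × 0.988710 = 0.9463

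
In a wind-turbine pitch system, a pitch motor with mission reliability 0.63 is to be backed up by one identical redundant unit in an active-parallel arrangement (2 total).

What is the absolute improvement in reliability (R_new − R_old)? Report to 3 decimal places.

0.233

R_before = 0.63
R_after = 1 − (1 − 0.63)^2 = 0.863
ΔR = 0.863 − 0.63 = 0.233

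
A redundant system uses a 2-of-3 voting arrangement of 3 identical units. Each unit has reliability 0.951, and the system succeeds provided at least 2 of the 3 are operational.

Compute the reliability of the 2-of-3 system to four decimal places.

0.9930

R = Σ_{i=2}^{3} C(3,i) p^i (1−p)^{3−i} with p = 0.951
C(3,2)·0.951^2·0.049^1 = 0.132947
C(3,3)·0.951^3·0.049^0 = 0.860085
Sum = 0.9930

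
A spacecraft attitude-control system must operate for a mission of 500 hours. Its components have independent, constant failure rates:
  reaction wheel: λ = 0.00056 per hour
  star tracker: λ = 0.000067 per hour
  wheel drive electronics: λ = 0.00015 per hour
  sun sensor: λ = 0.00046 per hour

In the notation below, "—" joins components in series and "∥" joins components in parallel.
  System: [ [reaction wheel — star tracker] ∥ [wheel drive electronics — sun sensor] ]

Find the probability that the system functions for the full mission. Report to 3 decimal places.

0.929

R(reaction wheel) = exp(−0.00056 × 500) = 0.75578
R(star tracker) = exp(−0.000067 × 500) = 0.96705
R(wheel drive electronics) = exp(−0.00015 × 500) = 0.92774
R(sun sensor) = exp(−0.00046 × 500) = 0.79453
Series (reaction wheel and star tracker): 0.75578 × 0.96705 = 0.73088
Series (wheel drive electronics and sun sensor): 0.92774 × 0.79453 = 0.73712
Parallel ([0.73088] and [0.73712]): 1 − (1 − 0.73088)(1 − 0.73712) = 0.929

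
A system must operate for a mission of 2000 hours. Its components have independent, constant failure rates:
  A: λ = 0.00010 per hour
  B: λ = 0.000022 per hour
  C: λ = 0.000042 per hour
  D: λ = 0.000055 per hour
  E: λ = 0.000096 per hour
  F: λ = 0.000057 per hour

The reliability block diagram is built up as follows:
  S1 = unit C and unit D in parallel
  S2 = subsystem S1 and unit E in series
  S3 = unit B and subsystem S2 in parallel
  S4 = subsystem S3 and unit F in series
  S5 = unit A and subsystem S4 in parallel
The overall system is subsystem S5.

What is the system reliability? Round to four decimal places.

R(A) = exp(−0.00010 × 2000) = 0.818731
R(B) = exp(−0.000022 × 2000) = 0.956954
R(C) = exp(−0.000042 × 2000) = 0.919431
R(D) = exp(−0.000055 × 2000) = 0.895834
R(E) = exp(−0.000096 × 2000) = 0.825307
R(F) = exp(−0.000057 × 2000) = 0.892258
Parallel (C and D): 1 − (1 − 0.919431)(1 − 0.895834) = 0.991607
Series ([0.991607] and E): 0.991607 × 0.825307 = 0.818380
Parallel (B and [0.818380]): 1 − (1 − 0.956954)(1 − 0.818380) = 0.992182
Series ([0.992182] and F): 0.992182 × 0.892258 = 0.885282
Parallel (A and [0.885282]): 1 − (1 − 0.818731)(1 − 0.885282) = 0.9792

0.9792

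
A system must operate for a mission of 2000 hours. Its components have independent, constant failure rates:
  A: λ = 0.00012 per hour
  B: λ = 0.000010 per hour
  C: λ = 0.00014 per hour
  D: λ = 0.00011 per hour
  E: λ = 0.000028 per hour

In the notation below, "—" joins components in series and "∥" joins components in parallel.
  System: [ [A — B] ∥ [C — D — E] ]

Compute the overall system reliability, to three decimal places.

R(A) = exp(−0.00012 × 2000) = 0.78663
R(B) = exp(−0.000010 × 2000) = 0.98020
R(C) = exp(−0.00014 × 2000) = 0.75578
R(D) = exp(−0.00011 × 2000) = 0.80252
R(E) = exp(−0.000028 × 2000) = 0.94554
Series (A and B): 0.78663 × 0.98020 = 0.77105
Series (C, D, and E): 0.75578 × 0.80252 × 0.94554 = 0.57350
Parallel ([0.77105] and [0.57350]): 1 − (1 − 0.77105)(1 − 0.57350) = 0.902

0.902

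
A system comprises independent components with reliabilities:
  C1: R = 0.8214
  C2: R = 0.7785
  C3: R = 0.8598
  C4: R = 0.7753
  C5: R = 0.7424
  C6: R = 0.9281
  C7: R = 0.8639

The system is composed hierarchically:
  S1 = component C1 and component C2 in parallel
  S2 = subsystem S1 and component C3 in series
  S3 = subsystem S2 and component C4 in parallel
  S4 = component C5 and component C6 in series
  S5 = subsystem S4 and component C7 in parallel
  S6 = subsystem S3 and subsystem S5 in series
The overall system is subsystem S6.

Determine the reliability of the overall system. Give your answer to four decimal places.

Parallel (C1 and C2): 1 − (1 − 0.821400)(1 − 0.778500) = 0.960440
Series ([0.960440] and C3): 0.960440 × 0.859800 = 0.825786
Parallel ([0.825786] and C4): 1 − (1 − 0.825786)(1 − 0.775300) = 0.960854
Series (C5 and C6): 0.742400 × 0.928100 = 0.689021
Parallel ([0.689021] and C7): 1 − (1 − 0.689021)(1 − 0.863900) = 0.957676
Series ([0.960854] and [0.957676]): 0.960854 × 0.957676 = 0.9202

0.9202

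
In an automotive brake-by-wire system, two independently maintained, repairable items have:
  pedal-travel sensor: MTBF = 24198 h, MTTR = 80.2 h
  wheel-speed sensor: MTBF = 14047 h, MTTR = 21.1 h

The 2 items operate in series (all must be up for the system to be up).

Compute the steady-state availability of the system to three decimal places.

0.995

A(pedal-travel sensor) = MTBF/(MTBF+MTTR) = 24198/(24198+80.2) = 0.996697
A(wheel-speed sensor) = MTBF/(MTBF+MTTR) = 14047/(14047+21.1) = 0.998500
Series availability: 0.996697 × 0.998500 = 0.995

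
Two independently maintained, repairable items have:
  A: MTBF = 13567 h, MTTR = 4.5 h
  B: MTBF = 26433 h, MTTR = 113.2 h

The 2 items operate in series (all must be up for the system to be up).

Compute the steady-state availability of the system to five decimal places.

A(A) = MTBF/(MTBF+MTTR) = 13567/(13567+4.5) = 0.999668
A(B) = MTBF/(MTBF+MTTR) = 26433/(26433+113.2) = 0.995736
Series availability: 0.999668 × 0.995736 = 0.99541

0.99541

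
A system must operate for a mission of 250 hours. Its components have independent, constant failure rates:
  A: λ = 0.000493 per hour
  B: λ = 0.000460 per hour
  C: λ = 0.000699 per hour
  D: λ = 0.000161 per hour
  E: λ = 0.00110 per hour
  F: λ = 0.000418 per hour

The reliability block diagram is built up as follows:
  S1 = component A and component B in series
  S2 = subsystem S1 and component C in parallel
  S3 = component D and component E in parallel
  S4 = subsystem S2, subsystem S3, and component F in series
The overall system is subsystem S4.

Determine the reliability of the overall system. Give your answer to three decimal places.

R(A) = exp(−0.000493 × 250) = 0.88404
R(B) = exp(−0.000460 × 250) = 0.89137
R(C) = exp(−0.000699 × 250) = 0.83967
R(D) = exp(−0.000161 × 250) = 0.96055
R(E) = exp(−0.00110 × 250) = 0.75957
R(F) = exp(−0.000418 × 250) = 0.90077
Series (A and B): 0.88404 × 0.89137 = 0.78801
Parallel ([0.78801] and C): 1 − (1 − 0.78801)(1 − 0.83967) = 0.96601
Parallel (D and E): 1 − (1 − 0.96055)(1 − 0.75957) = 0.99052
Series ([0.96601], [0.99052], and F): 0.96601 × 0.99052 × 0.90077 = 0.862

0.862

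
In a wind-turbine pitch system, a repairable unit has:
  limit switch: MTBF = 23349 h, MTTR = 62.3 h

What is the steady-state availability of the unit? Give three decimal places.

A(limit switch) = MTBF/(MTBF+MTTR) = 23349/(23349+62.3) = 0.997

0.997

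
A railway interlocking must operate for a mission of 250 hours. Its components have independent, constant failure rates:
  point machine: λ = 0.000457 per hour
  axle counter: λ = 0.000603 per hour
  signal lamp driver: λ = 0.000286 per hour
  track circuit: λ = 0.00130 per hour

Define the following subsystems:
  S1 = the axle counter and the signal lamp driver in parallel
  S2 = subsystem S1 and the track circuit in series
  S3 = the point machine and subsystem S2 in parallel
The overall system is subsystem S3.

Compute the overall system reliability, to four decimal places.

0.9693

R(point machine) = exp(−0.000457 × 250) = 0.892035
R(axle counter) = exp(−0.000603 × 250) = 0.860063
R(signal lamp driver) = exp(−0.000286 × 250) = 0.930996
R(track circuit) = exp(−0.00130 × 250) = 0.722527
Parallel (axle counter and signal lamp driver): 1 − (1 − 0.860063)(1 − 0.930996) = 0.990344
Series ([0.990344] and track circuit): 0.990344 × 0.722527 = 0.715550
Parallel (point machine and [0.715550]): 1 − (1 − 0.892035)(1 − 0.715550) = 0.9693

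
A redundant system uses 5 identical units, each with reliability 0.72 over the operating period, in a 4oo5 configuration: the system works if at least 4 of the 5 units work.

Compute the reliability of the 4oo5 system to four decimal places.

0.5697

R = Σ_{i=4}^{5} C(5,i) p^i (1−p)^{5−i} with p = 0.72
C(5,4)·0.72^4·0.28^1 = 0.376234
C(5,5)·0.72^5·0.28^0 = 0.193492
Sum = 0.5697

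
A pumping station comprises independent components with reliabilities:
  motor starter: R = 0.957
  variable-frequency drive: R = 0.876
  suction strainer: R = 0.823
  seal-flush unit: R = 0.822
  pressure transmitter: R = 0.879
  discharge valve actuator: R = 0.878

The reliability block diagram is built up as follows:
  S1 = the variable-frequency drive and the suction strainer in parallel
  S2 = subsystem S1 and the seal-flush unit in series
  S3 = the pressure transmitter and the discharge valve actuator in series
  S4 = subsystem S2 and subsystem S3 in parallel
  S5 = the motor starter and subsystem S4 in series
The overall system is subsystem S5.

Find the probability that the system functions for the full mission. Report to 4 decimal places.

Parallel (variable-frequency drive and suction strainer): 1 − (1 − 0.876000)(1 − 0.823000) = 0.978052
Series ([0.978052] and seal-flush unit): 0.978052 × 0.822000 = 0.803959
Series (pressure transmitter and discharge valve actuator): 0.879000 × 0.878000 = 0.771762
Parallel ([0.803959] and [0.771762]): 1 − (1 − 0.803959)(1 − 0.771762) = 0.955256
Series (motor starter and [0.955256]): 0.957000 × 0.955256 = 0.9142

0.9142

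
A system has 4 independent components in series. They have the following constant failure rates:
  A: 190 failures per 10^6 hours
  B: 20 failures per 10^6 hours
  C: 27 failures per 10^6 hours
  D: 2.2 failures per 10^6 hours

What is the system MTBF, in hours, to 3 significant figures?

Series of exponential components: λ_sys = Σ λ_i
λ_sys = 0.00019 + 0.000020 + 0.000027 + 0.0000022 = 2.3920e-04 /h
MTBF = 1 / λ_sys = 4180 h

4180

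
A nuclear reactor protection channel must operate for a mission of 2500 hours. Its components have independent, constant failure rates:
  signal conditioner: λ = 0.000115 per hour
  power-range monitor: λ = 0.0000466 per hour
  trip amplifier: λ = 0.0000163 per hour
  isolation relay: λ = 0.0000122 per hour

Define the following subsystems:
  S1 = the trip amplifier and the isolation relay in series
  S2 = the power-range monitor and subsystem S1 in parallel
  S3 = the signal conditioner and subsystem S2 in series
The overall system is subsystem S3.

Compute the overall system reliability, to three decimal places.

R(signal conditioner) = exp(−0.000115 × 2500) = 0.75014
R(power-range monitor) = exp(−0.0000466 × 2500) = 0.89003
R(trip amplifier) = exp(−0.0000163 × 2500) = 0.96007
R(isolation relay) = exp(−0.0000122 × 2500) = 0.96996
Series (trip amplifier and isolation relay): 0.96007 × 0.96996 = 0.93123
Parallel (power-range monitor and [0.93123]): 1 − (1 − 0.89003)(1 − 0.93123) = 0.99244
Series (signal conditioner and [0.99244]): 0.75014 × 0.99244 = 0.744

0.744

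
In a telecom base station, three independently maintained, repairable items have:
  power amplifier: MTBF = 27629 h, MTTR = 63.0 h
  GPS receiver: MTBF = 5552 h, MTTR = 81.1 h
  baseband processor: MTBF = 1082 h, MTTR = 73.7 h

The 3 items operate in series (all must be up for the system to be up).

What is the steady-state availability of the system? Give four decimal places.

A(power amplifier) = MTBF/(MTBF+MTTR) = 27629/(27629+63.0) = 0.997725
A(GPS receiver) = MTBF/(MTBF+MTTR) = 5552/(5552+81.1) = 0.985603
A(baseband processor) = MTBF/(MTBF+MTTR) = 1082/(1082+73.7) = 0.936229
Series availability: 0.997725 × 0.985603 × 0.936229 = 0.9207

0.9207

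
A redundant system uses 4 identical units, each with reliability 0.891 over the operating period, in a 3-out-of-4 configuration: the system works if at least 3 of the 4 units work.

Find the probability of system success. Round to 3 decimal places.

0.939

R = Σ_{i=3}^{4} C(4,i) p^i (1−p)^{4−i} with p = 0.891
C(4,3)·0.891^3·0.109^1 = 0.30840
C(4,4)·0.891^4·0.109^0 = 0.63025
Sum = 0.939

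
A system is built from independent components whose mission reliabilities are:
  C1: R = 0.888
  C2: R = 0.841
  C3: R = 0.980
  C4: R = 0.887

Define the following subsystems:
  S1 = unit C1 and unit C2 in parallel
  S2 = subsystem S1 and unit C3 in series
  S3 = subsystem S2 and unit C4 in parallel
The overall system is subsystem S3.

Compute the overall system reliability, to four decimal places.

Parallel (C1 and C2): 1 − (1 − 0.888000)(1 − 0.841000) = 0.982192
Series ([0.982192] and C3): 0.982192 × 0.980000 = 0.962548
Parallel ([0.962548] and C4): 1 − (1 − 0.962548)(1 − 0.887000) = 0.9958

0.9958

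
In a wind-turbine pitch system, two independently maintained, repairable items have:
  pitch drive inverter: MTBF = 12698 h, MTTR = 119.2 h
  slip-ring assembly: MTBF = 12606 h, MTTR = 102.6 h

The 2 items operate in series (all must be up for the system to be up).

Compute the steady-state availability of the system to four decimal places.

0.9827

A(pitch drive inverter) = MTBF/(MTBF+MTTR) = 12698/(12698+119.2) = 0.990700
A(slip-ring assembly) = MTBF/(MTBF+MTTR) = 12606/(12606+102.6) = 0.991927
Series availability: 0.990700 × 0.991927 = 0.9827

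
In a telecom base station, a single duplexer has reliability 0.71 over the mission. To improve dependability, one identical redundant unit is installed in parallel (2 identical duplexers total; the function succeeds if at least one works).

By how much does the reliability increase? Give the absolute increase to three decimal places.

0.206

R_before = 0.71
R_after = 1 − (1 − 0.71)^2 = 0.916
ΔR = 0.916 − 0.71 = 0.206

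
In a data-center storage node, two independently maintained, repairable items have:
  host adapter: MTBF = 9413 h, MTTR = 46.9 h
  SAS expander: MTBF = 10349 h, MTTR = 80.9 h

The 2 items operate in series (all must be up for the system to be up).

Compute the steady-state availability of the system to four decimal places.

0.9873

A(host adapter) = MTBF/(MTBF+MTTR) = 9413/(9413+46.9) = 0.995042
A(SAS expander) = MTBF/(MTBF+MTTR) = 10349/(10349+80.9) = 0.992243
Series availability: 0.995042 × 0.992243 = 0.9873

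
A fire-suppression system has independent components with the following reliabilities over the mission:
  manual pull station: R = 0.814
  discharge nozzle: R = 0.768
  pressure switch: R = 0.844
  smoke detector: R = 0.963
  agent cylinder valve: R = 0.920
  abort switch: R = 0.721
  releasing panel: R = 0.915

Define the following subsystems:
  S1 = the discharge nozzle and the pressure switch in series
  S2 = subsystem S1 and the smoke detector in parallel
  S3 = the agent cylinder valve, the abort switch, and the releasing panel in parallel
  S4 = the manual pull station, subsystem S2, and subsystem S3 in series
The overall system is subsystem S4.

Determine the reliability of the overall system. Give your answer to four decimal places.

0.8019

Series (discharge nozzle and pressure switch): 0.768000 × 0.844000 = 0.648192
Parallel ([0.648192] and smoke detector): 1 − (1 − 0.648192)(1 − 0.963000) = 0.986983
Parallel (agent cylinder valve, abort switch, and releasing panel): 1 − (1 − 0.920000)(1 − 0.721000)(1 − 0.915000) = 0.998103
Series (manual pull station, [0.986983], and [0.998103]): 0.814000 × 0.986983 × 0.998103 = 0.8019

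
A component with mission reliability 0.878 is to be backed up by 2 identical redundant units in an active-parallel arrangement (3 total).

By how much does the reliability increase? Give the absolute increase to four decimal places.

R_before = 0.878
R_after = 1 − (1 − 0.878)^3 = 0.9982
ΔR = 0.9982 − 0.878 = 0.1202

0.1202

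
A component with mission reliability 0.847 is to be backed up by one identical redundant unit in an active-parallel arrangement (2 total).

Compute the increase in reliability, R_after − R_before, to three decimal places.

R_before = 0.847
R_after = 1 − (1 − 0.847)^2 = 0.977
ΔR = 0.977 − 0.847 = 0.130

0.130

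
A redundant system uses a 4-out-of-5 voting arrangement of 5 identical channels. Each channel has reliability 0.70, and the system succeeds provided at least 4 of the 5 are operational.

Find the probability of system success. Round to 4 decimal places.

R = Σ_{i=4}^{5} C(5,i) p^i (1−p)^{5−i} with p = 0.70
C(5,4)·0.70^4·0.30^1 = 0.360150
C(5,5)·0.70^5·0.30^0 = 0.168070
Sum = 0.5282

0.5282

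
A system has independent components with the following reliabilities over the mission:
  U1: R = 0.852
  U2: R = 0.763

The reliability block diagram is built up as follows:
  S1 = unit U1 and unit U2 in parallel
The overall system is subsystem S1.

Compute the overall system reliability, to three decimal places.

0.965

Parallel (U1 and U2): 1 − (1 − 0.85200)(1 − 0.76300) = 0.965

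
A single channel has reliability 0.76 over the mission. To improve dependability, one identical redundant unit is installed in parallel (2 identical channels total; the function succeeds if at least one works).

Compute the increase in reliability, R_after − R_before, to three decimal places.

R_before = 0.76
R_after = 1 − (1 − 0.76)^2 = 0.942
ΔR = 0.942 − 0.76 = 0.182

0.182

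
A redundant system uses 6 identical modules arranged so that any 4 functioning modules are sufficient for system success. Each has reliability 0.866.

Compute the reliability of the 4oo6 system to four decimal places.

0.9649

R = Σ_{i=4}^{6} C(6,i) p^i (1−p)^{6−i} with p = 0.866
C(6,4)·0.866^4·0.134^2 = 0.151486
C(6,5)·0.866^5·0.134^1 = 0.391603
C(6,6)·0.866^6·0.134^0 = 0.421801
Sum = 0.9649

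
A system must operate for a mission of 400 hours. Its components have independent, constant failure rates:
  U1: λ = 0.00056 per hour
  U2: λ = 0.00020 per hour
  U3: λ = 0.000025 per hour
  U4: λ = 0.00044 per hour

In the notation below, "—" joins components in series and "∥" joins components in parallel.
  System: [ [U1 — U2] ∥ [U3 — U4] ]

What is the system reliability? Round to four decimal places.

0.9555

R(U1) = exp(−0.00056 × 400) = 0.799315
R(U2) = exp(−0.00020 × 400) = 0.923116
R(U3) = exp(−0.000025 × 400) = 0.990050
R(U4) = exp(−0.00044 × 400) = 0.838618
Series (U1 and U2): 0.799315 × 0.923116 = 0.737860
Series (U3 and U4): 0.990050 × 0.838618 = 0.830274
Parallel ([0.737860] and [0.830274]): 1 − (1 − 0.737860)(1 − 0.830274) = 0.9555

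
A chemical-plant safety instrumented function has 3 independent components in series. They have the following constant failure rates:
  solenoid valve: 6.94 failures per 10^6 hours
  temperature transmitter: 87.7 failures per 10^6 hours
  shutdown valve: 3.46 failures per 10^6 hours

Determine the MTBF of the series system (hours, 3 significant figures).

Series of exponential components: λ_sys = Σ λ_i
λ_sys = 0.00000694 + 0.0000877 + 0.00000346 = 9.8100e-05 /h
MTBF = 1 / λ_sys = 10200 h

10200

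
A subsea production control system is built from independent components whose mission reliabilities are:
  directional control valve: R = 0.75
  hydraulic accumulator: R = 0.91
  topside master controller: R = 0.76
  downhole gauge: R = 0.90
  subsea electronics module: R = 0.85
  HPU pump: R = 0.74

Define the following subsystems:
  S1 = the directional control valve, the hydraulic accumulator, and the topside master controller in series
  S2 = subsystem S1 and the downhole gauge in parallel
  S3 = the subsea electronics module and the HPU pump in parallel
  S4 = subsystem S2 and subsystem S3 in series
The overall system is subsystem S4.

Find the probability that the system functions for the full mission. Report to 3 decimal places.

0.915

Series (directional control valve, hydraulic accumulator, and topside master controller): 0.75000 × 0.91000 × 0.76000 = 0.51870
Parallel ([0.51870] and downhole gauge): 1 − (1 − 0.51870)(1 − 0.90000) = 0.95187
Parallel (subsea electronics module and HPU pump): 1 − (1 − 0.85000)(1 − 0.74000) = 0.96100
Series ([0.95187] and [0.96100]): 0.95187 × 0.96100 = 0.915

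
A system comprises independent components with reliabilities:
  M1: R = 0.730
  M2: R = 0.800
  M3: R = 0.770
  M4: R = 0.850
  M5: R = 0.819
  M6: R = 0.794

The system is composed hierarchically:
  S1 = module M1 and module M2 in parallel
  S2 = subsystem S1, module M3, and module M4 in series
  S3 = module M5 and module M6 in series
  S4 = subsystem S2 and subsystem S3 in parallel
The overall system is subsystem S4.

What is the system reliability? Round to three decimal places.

0.867

Parallel (M1 and M2): 1 − (1 − 0.73000)(1 − 0.80000) = 0.94600
Series ([0.94600], M3, and M4): 0.94600 × 0.77000 × 0.85000 = 0.61916
Series (M5 and M6): 0.81900 × 0.79400 = 0.65029
Parallel ([0.61916] and [0.65029]): 1 − (1 − 0.61916)(1 − 0.65029) = 0.867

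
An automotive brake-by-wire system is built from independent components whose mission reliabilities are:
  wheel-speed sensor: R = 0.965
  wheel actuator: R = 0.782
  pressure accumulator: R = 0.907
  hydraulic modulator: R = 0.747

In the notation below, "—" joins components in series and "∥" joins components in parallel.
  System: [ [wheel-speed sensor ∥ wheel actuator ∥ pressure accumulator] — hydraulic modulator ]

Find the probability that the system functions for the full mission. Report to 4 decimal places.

Parallel (wheel-speed sensor, wheel actuator, and pressure accumulator): 1 − (1 − 0.965000)(1 − 0.782000)(1 − 0.907000) = 0.999290
Series ([0.999290] and hydraulic modulator): 0.999290 × 0.747000 = 0.7465

0.7465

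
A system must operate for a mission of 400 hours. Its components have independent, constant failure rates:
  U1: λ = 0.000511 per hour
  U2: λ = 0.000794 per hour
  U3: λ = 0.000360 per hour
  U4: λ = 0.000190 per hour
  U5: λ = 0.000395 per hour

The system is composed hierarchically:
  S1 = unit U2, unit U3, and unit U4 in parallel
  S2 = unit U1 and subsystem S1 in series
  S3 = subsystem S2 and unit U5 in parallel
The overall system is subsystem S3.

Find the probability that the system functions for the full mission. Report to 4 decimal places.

0.9727

R(U1) = exp(−0.000511 × 400) = 0.815136
R(U2) = exp(−0.000794 × 400) = 0.727894
R(U3) = exp(−0.000360 × 400) = 0.865888
R(U4) = exp(−0.000190 × 400) = 0.926816
R(U5) = exp(−0.000395 × 400) = 0.853850
Parallel (U2, U3, and U4): 1 − (1 − 0.727894)(1 − 0.865888)(1 − 0.926816) = 0.997329
Series (U1 and [0.997329]): 0.815136 × 0.997329 = 0.812959
Parallel ([0.812959] and U5): 1 − (1 − 0.812959)(1 − 0.853850) = 0.9727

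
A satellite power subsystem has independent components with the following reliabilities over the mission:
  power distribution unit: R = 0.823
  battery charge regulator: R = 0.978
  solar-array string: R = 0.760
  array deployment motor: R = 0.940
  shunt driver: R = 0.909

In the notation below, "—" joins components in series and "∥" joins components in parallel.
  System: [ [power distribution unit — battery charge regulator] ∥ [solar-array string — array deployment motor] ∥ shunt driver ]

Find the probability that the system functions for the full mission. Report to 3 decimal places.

0.995

Series (power distribution unit and battery charge regulator): 0.82300 × 0.97800 = 0.80489
Series (solar-array string and array deployment motor): 0.76000 × 0.94000 = 0.71440
Parallel ([0.80489], [0.71440], and shunt driver): 1 − (1 − 0.80489)(1 − 0.71440)(1 − 0.90900) = 0.995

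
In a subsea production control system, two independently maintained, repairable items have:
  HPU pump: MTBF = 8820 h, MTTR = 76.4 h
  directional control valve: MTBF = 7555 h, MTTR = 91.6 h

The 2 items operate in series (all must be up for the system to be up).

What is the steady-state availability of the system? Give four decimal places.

0.9795

A(HPU pump) = MTBF/(MTBF+MTTR) = 8820/(8820+76.4) = 0.991412
A(directional control valve) = MTBF/(MTBF+MTTR) = 7555/(7555+91.6) = 0.988021
Series availability: 0.991412 × 0.988021 = 0.9795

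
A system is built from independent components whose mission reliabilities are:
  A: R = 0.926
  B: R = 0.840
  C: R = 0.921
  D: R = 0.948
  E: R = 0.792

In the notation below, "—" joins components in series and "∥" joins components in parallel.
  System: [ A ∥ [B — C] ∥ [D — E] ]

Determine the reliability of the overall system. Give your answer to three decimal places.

Series (B and C): 0.84000 × 0.92100 = 0.77364
Series (D and E): 0.94800 × 0.79200 = 0.75082
Parallel (A, [0.77364], and [0.75082]): 1 − (1 − 0.92600)(1 − 0.77364)(1 − 0.75082) = 0.996

0.996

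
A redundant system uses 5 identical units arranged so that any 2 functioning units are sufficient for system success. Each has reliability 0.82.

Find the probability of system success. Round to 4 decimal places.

0.9955

R = Σ_{i=2}^{5} C(5,i) p^i (1−p)^{5−i} with p = 0.82
C(5,2)·0.82^2·0.18^3 = 0.039214
C(5,3)·0.82^3·0.18^2 = 0.178643
C(5,4)·0.82^4·0.18^1 = 0.406910
C(5,5)·0.82^5·0.18^0 = 0.370740
Sum = 0.9955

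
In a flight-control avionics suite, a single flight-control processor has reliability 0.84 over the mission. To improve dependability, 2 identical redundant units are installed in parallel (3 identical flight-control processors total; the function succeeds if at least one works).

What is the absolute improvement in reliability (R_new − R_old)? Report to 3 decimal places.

R_before = 0.84
R_after = 1 − (1 − 0.84)^3 = 0.996
ΔR = 0.996 − 0.84 = 0.156

0.156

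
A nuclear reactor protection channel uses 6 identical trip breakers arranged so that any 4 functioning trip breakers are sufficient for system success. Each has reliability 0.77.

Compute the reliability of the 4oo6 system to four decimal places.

R = Σ_{i=4}^{6} C(6,i) p^i (1−p)^{6−i} with p = 0.77
C(6,4)·0.77^4·0.23^2 = 0.278939
C(6,5)·0.77^5·0.23^1 = 0.373536
C(6,6)·0.77^6·0.23^0 = 0.208422
Sum = 0.8609

0.8609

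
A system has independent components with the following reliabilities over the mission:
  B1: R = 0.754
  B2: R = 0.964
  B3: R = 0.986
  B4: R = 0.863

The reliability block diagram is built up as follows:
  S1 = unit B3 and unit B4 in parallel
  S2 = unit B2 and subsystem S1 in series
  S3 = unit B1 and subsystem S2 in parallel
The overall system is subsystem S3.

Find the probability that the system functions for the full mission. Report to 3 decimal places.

0.991

Parallel (B3 and B4): 1 − (1 − 0.98600)(1 − 0.86300) = 0.99808
Series (B2 and [0.99808]): 0.96400 × 0.99808 = 0.96215
Parallel (B1 and [0.96215]): 1 − (1 − 0.75400)(1 − 0.96215) = 0.991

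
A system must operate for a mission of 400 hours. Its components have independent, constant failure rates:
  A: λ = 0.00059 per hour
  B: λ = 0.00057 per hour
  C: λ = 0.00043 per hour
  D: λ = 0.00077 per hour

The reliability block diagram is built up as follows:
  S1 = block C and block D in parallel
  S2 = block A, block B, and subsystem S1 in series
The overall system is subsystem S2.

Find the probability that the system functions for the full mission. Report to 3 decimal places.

R(A) = exp(−0.00059 × 400) = 0.78978
R(B) = exp(−0.00057 × 400) = 0.79612
R(C) = exp(−0.00043 × 400) = 0.84198
R(D) = exp(−0.00077 × 400) = 0.73492
Parallel (C and D): 1 − (1 − 0.84198)(1 − 0.73492) = 0.95811
Series (A, B, and [0.95811]): 0.78978 × 0.79612 × 0.95811 = 0.602

0.602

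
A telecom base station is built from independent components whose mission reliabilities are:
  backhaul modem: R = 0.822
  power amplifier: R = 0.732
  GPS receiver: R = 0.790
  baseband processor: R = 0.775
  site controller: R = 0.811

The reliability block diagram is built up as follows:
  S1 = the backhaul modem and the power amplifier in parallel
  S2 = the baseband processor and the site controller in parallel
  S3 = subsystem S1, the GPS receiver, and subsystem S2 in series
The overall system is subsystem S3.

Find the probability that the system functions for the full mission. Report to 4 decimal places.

0.7203

Parallel (backhaul modem and power amplifier): 1 − (1 − 0.822000)(1 − 0.732000) = 0.952296
Parallel (baseband processor and site controller): 1 − (1 − 0.775000)(1 − 0.811000) = 0.957475
Series ([0.952296], GPS receiver, and [0.957475]): 0.952296 × 0.790000 × 0.957475 = 0.7203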